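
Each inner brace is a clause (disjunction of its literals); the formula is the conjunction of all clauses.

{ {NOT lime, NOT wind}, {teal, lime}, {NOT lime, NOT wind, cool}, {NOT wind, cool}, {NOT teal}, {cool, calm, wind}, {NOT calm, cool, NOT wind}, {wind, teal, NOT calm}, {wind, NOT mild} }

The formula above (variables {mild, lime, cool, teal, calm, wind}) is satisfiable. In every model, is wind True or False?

False

Suppose wind = true.
Unit clause (NOT lime) forces lime = false.
Unit clause (teal) forces teal = true.
Now (NOT teal) is unsatisfied and unit — conflict.
So every satisfying assignment has wind = False.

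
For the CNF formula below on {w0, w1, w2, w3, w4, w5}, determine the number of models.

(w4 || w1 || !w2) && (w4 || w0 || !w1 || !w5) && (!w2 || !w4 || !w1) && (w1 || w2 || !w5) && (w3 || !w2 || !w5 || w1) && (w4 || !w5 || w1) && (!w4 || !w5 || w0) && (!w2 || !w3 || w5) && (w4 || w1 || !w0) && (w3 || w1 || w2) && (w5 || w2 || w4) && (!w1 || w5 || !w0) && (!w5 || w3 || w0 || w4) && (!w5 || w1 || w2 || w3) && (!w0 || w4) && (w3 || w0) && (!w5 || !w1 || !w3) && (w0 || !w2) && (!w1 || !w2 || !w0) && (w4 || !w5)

There are 2^6 = 64 truth assignments over (w0, w1, w2, w3, w4, w5).
Split on w2. With w2 = true, the clauses containing w2 are satisfied and !w2 drops from the rest; 2 of the 2^5 = 32 assignments to the other variables satisfy what remains.
With w2 = false, by the same count on the reduced clause set, 4 assignments work.
(One model: w0=F, w1=F, w2=F, w3=T, w4=T, w5=F.)
Total: 2 + 4 = 6.

6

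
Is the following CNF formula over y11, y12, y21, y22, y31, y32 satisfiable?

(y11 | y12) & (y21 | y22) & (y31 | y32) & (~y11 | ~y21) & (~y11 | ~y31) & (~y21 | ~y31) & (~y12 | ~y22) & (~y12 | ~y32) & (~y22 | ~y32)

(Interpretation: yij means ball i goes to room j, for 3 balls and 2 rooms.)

No

Branch on y11: set y11 = 1.
From the singleton clause (~y21), y21 = 0.
From the singleton clause (y22), y22 = 1.
From the singleton clause (~y31), y31 = 0.
From the singleton clause (y32), y32 = 1.
Now (~y32) is unsatisfied and unit — conflict.
So y11 must be the other value — set y11 = 0.
From the singleton clause (y12), y12 = 1.
From the singleton clause (~y22), y22 = 0.
From the singleton clause (y21), y21 = 1.
From the singleton clause (~y31), y31 = 0.
From the singleton clause (y32), y32 = 1.
Now (~y32) is unsatisfied and unit — conflict.
Both values of y11 lead to a conflict.
No assignment satisfies every clause.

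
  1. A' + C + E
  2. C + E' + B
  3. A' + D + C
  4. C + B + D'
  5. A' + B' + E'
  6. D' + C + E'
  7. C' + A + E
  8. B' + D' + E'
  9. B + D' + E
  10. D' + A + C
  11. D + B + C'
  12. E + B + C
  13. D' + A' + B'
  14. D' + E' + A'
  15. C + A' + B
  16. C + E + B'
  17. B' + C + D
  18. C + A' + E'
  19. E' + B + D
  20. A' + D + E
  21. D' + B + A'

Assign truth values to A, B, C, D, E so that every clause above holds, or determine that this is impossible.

A: 0,  B: 0,  C: 1,  D: 1,  E: 1

Case A = 0:
Case C = 1:
Unit clause (E) forces E = 1.
Case B = 0:
Unit clause (D) forces D = 1.
This assignment satisfies each clause.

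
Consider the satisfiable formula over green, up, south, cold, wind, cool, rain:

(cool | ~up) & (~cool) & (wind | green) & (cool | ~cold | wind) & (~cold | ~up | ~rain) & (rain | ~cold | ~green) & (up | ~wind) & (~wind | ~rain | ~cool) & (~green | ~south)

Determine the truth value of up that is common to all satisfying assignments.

Suppose up = 1.
The clause (cool) is unit, so cool = 1.
Now (~cool) is unsatisfied and unit — conflict.
So every satisfying assignment has up = False.

False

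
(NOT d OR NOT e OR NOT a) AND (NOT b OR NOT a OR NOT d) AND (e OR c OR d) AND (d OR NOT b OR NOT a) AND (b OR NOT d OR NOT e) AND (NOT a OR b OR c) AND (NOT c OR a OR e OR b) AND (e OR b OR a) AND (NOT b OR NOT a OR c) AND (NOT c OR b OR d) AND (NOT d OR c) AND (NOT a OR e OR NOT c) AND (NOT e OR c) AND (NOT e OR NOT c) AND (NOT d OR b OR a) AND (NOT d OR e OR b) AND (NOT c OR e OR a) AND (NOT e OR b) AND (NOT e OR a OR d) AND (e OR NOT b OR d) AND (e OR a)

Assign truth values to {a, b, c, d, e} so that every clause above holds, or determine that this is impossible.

Suppose d = false.
Suppose e = true.
From the singleton clause (c), c = true.
That conflicts with the unit clause (NOT c).
Undo e and try e = false.
From the singleton clause (c), c = true.
From the singleton clause (b), b = true.
That conflicts with the unit clause (NOT b).
Both values of e lead to a conflict.
Undo d and try d = true.
From the singleton clause (c), c = true.
From the singleton clause (NOT e), e = false.
From the singleton clause (NOT a), a = false.
That conflicts with the unit clause (a).
Both values of d lead to a conflict.

UNSATISFIABLE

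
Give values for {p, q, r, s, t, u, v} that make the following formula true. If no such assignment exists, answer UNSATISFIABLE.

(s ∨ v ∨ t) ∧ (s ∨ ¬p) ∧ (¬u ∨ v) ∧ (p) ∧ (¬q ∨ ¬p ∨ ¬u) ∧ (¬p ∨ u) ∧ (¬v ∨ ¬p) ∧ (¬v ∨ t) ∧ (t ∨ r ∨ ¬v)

Unit clause (p) forces p = True.
Unit clause (s) forces s = True.
Unit clause (u) forces u = True.
Unit clause (v) forces v = True.
That conflicts with the unit clause (¬v).

UNSATISFIABLE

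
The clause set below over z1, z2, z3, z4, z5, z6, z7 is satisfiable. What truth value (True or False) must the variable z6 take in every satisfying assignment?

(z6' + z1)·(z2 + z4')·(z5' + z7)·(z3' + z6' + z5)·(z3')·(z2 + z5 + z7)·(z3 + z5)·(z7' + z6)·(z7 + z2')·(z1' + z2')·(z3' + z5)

Suppose z6 = 0.
From the singleton clause (z3'), z3 = 0.
From the singleton clause (z5), z5 = 1.
From the singleton clause (z7), z7 = 1.
That conflicts with the unit clause (z7').
So every satisfying assignment has z6 = True.

True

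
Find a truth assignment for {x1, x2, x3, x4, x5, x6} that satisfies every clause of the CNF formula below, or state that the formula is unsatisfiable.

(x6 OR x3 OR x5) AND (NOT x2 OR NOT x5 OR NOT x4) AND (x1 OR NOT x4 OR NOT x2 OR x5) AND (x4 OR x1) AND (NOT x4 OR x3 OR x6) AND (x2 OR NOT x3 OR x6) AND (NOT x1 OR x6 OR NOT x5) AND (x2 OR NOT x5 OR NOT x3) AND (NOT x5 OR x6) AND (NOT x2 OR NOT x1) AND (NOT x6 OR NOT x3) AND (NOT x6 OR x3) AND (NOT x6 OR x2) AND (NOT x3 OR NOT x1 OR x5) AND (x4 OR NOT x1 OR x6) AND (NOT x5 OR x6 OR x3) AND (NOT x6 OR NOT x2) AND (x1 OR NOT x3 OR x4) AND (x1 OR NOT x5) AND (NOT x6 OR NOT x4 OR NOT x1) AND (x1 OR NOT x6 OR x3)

UNSATISFIABLE

Case x4 = true:
Case x2 = false:
Unit clause (NOT x6) forces x6 = false.
Unit clause (x3) forces x3 = true.
That conflicts with the unit clause (NOT x3).
Undo x2 and try x2 = true.
Unit clause (NOT x5) forces x5 = false.
Unit clause (x1) forces x1 = true.
That conflicts with the unit clause (NOT x1).
Neither x2 = true nor x2 = false works.
Undo x4 and try x4 = false.
Unit clause (x1) forces x1 = true.
Unit clause (NOT x2) forces x2 = false.
Unit clause (NOT x6) forces x6 = false.
That conflicts with the unit clause (x6).
Neither x4 = true nor x4 = false works.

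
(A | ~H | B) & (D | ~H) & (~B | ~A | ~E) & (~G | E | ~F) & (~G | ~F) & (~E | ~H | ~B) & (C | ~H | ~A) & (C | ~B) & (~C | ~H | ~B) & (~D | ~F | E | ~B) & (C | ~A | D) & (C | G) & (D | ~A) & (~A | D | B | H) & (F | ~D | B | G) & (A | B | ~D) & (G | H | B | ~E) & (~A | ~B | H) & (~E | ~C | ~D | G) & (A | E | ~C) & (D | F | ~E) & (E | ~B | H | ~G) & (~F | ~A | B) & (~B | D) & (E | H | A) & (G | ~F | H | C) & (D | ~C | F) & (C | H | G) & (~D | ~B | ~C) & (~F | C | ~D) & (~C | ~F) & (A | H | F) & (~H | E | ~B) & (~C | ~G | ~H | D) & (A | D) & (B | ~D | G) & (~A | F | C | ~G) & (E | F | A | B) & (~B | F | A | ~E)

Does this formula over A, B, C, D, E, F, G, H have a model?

Suppose D = 1.
Suppose G = 1.
Unit clause (~F) forces F = 0.
Suppose C = 1.
Unit clause (~B) forces B = 0.
Unit clause (A) forces A = 1.
All clauses hold; E, H can take either value.
A satisfying assignment: A: 1,  B: 0,  C: 1,  D: 1,  E: 0,  F: 0,  G: 1,  H: 0.

Yes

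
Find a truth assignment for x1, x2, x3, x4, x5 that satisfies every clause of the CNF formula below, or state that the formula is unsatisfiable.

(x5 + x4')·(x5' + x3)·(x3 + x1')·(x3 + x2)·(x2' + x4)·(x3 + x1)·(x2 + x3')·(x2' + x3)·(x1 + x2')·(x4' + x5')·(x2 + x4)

UNSATISFIABLE

Case x5 = 1:
Unit clause (x3) forces x3 = 1.
Unit clause (x2) forces x2 = 1.
Unit clause (x4) forces x4 = 1.
That conflicts with the unit clause (x4').
Undo x5 and try x5 = 0.
Unit clause (x4') forces x4 = 0.
Unit clause (x2') forces x2 = 0.
That conflicts with the unit clause (x2).
Both values of x5 lead to a conflict.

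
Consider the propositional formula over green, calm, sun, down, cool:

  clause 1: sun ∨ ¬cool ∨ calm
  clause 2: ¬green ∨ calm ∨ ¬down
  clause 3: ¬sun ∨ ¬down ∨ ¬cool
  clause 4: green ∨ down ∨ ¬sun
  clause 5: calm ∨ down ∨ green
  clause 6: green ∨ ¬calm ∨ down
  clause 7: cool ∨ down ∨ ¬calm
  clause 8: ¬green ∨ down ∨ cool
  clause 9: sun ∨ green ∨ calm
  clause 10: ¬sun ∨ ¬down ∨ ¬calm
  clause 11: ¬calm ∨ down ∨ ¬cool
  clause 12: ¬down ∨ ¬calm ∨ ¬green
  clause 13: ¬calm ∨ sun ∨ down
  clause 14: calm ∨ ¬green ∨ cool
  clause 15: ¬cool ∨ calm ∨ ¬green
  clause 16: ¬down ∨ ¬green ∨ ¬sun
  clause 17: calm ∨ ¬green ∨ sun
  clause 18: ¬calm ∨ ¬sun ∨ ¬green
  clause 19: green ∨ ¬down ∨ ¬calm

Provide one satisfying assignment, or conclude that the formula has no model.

Try sun = True.
Try down = True.
Unit clause (¬cool) forces cool = False.
Unit clause (¬calm) forces calm = False.
Unit clause (¬green) forces green = False.
Every clause now holds.

green: False, calm: False, sun: True, down: True, cool: False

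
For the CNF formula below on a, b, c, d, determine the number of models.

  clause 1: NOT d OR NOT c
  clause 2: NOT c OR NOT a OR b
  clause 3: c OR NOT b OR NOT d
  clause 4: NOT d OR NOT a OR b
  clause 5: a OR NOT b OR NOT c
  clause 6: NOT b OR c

5

There are 2^4 = 16 truth assignments over (a, b, c, d).
Check each against the 6 clauses (columns in the order a, b, c, d):
  F F F F  ✓ satisfies all
  F F F T  ✓ satisfies all
  F F T F  ✓ satisfies all
  F F T T  ✗ fails (NOT d OR NOT c)
  F T F F  ✗ fails (NOT b OR c)
  F T F T  ✗ fails (c OR NOT b OR NOT d)
  F T T F  ✗ fails (a OR NOT b OR NOT c)
  F T T T  ✗ fails (NOT d OR NOT c)
  T F F F  ✓ satisfies all
  T F F T  ✗ fails (NOT d OR NOT a OR b)
  T F T F  ✗ fails (NOT c OR NOT a OR b)
  T F T T  ✗ fails (NOT d OR NOT c)
  T T F F  ✗ fails (NOT b OR c)
  T T F T  ✗ fails (c OR NOT b OR NOT d)
  T T T F  ✓ satisfies all
  T T T T  ✗ fails (NOT d OR NOT c)
5 of the 16 rows are models.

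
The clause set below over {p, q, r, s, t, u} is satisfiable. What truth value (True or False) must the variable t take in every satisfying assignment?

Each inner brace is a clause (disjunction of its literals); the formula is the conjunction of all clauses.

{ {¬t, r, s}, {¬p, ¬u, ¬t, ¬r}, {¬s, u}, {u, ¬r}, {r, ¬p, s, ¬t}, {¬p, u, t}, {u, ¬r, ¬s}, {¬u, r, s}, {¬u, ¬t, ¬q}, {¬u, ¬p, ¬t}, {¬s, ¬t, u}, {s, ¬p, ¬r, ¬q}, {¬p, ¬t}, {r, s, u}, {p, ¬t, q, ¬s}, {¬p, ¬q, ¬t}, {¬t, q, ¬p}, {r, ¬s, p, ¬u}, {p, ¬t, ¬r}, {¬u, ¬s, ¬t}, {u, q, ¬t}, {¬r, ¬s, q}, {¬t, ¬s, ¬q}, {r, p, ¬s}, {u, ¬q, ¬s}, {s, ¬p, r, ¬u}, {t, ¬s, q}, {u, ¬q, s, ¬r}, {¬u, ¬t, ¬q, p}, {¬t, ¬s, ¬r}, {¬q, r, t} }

False

Suppose t = True.
From the singleton clause (¬p), p = False.
From the singleton clause (¬r), r = False.
From the singleton clause (s), s = True.
Now (¬s) is unsatisfied and unit — conflict.
So every satisfying assignment has t = False.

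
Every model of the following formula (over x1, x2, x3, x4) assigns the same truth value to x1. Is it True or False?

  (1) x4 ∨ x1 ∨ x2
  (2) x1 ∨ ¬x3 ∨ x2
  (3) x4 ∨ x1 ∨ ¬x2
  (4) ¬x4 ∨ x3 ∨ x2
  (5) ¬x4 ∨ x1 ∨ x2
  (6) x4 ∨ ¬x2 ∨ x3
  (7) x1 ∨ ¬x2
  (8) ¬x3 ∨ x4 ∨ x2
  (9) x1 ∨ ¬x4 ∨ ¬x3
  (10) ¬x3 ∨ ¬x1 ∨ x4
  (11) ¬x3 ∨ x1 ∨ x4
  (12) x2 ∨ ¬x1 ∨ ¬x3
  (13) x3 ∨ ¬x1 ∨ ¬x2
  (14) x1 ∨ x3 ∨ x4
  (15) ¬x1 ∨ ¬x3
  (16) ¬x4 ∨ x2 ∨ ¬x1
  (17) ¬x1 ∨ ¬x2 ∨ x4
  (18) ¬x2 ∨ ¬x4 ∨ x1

Suppose x1 = False.
The clause (¬x2) is unit, so x2 = False.
The clause (x4) is unit, so x4 = True.
That conflicts with the unit clause (¬x4).
So every satisfying assignment has x1 = True.

True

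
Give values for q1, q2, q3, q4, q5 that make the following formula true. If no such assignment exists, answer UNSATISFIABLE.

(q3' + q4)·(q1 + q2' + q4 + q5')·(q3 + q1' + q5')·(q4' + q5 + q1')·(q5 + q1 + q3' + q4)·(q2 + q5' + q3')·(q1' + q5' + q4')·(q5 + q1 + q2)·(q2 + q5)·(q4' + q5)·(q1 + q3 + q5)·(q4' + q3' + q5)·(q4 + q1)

Case q3 = 0:
Case q1 = 1:
Unit clause (q5') forces q5 = 0.
Unit clause (q4') forces q4 = 0.
Unit clause (q2) forces q2 = 1.
All clauses are satisfied.

q1=1, q2=1, q3=0, q4=0, q5=0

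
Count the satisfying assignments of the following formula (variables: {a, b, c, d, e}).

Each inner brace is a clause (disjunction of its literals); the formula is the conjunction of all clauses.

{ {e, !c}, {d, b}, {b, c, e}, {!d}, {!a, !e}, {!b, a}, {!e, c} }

1

There are 2^5 = 32 truth assignments over (a, b, c, d, e).
Split on e. With e = true, the clauses containing e are satisfied and !e drops from the rest; 0 of the 2^4 = 16 assignments to the other variables satisfy what remains.
With e = false, by the same count on the reduced clause set, 1 assignment works.
Total: 0 + 1 = 1.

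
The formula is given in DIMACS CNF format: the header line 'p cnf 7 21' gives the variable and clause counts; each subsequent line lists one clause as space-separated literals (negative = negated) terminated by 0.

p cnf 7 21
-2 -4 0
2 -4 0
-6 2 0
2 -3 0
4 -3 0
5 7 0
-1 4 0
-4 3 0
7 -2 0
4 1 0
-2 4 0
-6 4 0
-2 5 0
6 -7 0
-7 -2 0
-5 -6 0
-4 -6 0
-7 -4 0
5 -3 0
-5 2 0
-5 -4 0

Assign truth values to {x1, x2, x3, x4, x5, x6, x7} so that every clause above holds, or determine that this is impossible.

UNSATISFIABLE

Try x2 = False.
From the singleton clause (¬x4), x4 = False.
From the singleton clause (¬x6), x6 = False.
From the singleton clause (¬x3), x3 = False.
From the singleton clause (¬x1), x1 = False.
That conflicts with the unit clause (x1).
Undo x2 and try x2 = True.
From the singleton clause (¬x4), x4 = False.
That conflicts with the unit clause (x4).
Both values of x2 lead to a conflict.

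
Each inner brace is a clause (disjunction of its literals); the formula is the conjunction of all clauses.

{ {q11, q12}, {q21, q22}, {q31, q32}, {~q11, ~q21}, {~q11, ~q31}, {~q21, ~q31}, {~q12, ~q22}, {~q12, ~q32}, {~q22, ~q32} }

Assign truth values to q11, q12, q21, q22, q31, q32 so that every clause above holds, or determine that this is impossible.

Try q11 = 1.
The clause (~q21) is unit, so q21 = 0.
The clause (q22) is unit, so q22 = 1.
The clause (~q31) is unit, so q31 = 0.
The clause (q32) is unit, so q32 = 1.
That conflicts with the unit clause (~q32).
That branch fails; take q11 = 0 instead.
The clause (q12) is unit, so q12 = 1.
The clause (~q22) is unit, so q22 = 0.
The clause (q21) is unit, so q21 = 1.
The clause (~q31) is unit, so q31 = 0.
The clause (q32) is unit, so q32 = 1.
That conflicts with the unit clause (~q32).
Both values of q11 lead to a conflict.

UNSATISFIABLE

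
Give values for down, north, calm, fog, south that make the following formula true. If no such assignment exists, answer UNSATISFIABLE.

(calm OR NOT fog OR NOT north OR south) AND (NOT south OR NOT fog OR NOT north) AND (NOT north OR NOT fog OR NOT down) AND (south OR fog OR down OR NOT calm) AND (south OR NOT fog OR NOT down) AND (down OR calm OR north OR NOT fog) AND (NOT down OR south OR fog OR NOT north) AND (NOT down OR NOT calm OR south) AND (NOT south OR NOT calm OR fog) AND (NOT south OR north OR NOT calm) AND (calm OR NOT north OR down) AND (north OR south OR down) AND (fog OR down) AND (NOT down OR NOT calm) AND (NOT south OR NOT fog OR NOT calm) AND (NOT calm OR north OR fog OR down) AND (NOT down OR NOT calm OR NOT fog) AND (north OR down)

Case fog = false:
The clause (down) is unit, so down = true.
The clause (NOT calm) is unit, so calm = false.
Case south = false:
The clause (NOT north) is unit, so north = false.
All clauses are satisfied.

down=true,  north=false,  calm=false,  fog=false,  south=false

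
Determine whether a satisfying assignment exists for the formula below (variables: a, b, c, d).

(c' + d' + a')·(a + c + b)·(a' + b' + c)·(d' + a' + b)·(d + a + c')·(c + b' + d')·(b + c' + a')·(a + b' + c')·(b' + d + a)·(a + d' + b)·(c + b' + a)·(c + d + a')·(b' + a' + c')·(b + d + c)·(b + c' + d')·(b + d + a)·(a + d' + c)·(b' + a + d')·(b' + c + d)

Unsatisfiable

Branch on c: set c = 0.
Branch on a: set a = 1.
Unit clause (b') forces b = 0.
Unit clause (d') forces d = 0.
Now (d) is unsatisfied and unit — conflict.
Backtrack on a: now try a = 0.
Unit clause (b) forces b = 1.
Now (b') is unsatisfied and unit — conflict.
Neither a = 1 nor a = 0 works.
Backtrack on c: now try c = 1.
Branch on d: set d = 0.
Unit clause (a) forces a = 1.
Unit clause (b) forces b = 1.
Now (b') is unsatisfied and unit — conflict.
Backtrack on d: now try d = 1.
Unit clause (a') forces a = 0.
Unit clause (b') forces b = 0.
Now (b) is unsatisfied and unit — conflict.
Neither d = 1 nor d = 0 works.
Neither c = 1 nor c = 0 works.
No assignment satisfies every clause.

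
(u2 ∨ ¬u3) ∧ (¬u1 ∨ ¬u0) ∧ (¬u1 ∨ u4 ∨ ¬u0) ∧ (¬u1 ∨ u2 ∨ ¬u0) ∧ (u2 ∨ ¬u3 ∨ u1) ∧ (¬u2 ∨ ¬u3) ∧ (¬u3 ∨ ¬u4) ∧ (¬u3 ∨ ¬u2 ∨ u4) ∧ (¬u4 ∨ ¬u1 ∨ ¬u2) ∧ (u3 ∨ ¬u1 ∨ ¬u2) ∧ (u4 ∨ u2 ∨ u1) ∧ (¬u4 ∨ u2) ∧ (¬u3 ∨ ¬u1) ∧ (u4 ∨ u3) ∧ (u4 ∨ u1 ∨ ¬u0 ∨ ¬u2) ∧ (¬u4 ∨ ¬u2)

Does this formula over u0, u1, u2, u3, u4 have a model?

Try u2 = True.
The clause (¬u3) is unit, so u3 = False.
The clause (¬u1) is unit, so u1 = False.
The clause (u4) is unit, so u4 = True.
Now (¬u4) is unsatisfied and unit — conflict.
Undo u2 and try u2 = False.
The clause (¬u3) is unit, so u3 = False.
The clause (¬u4) is unit, so u4 = False.
Now (u4) is unsatisfied and unit — conflict.
Neither u2 = True nor u2 = False works.
No assignment satisfies every clause.

Unsatisfiable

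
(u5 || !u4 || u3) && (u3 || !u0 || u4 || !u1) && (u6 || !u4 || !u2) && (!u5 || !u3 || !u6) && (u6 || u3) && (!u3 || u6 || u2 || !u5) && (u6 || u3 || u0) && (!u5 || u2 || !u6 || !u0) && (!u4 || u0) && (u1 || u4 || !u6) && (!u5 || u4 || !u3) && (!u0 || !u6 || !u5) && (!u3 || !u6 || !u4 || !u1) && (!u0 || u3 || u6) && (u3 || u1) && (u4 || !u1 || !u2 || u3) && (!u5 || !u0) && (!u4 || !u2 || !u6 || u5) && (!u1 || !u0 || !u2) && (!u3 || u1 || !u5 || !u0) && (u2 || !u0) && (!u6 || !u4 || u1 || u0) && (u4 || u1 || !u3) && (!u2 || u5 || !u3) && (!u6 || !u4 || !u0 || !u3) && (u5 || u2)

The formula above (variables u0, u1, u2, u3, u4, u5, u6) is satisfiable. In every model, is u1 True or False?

True

Suppose u1 = false.
(u3) alone gives u3 = true.
(u4) alone gives u4 = true.
(u0) alone gives u0 = true.
(!u5) alone gives u5 = false.
(u2) alone gives u2 = true.
But (!u2) is also a unit clause — contradiction.
So every satisfying assignment has u1 = True.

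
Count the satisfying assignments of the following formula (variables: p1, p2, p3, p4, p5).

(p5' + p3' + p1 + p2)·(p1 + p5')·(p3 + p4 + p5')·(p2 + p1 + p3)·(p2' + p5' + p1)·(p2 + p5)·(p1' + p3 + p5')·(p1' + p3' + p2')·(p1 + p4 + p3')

7

There are 2^5 = 32 truth assignments over (p1, p2, p3, p4, p5).
Split on p2. With p2 = 1, the clauses containing p2 are satisfied and p2' drops from the rest; 5 of the 2^4 = 16 assignments to the other variables satisfy what remains.
With p2 = 0, by the same count on the reduced clause set, 2 assignments work.
Total: 5 + 2 = 7.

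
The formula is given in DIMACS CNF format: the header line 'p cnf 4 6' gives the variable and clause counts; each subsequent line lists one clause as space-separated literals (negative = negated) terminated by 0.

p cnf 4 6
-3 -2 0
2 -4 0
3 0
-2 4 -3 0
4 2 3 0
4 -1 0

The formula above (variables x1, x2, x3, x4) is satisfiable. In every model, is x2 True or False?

Suppose x2 = True.
Unit clause (¬x3) forces x3 = False.
But (x3) is also a unit clause — contradiction.
So every satisfying assignment has x2 = False.

False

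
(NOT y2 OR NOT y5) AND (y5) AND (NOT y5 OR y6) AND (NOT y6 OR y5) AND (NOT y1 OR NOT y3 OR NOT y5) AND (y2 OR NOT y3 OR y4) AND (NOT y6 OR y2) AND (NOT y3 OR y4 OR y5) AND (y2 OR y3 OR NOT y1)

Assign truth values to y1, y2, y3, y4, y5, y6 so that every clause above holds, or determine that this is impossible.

UNSATISFIABLE

Unit clause (y5) forces y5 = true.
Unit clause (NOT y2) forces y2 = false.
Unit clause (y6) forces y6 = true.
Now (NOT y6) is unsatisfied and unit — conflict.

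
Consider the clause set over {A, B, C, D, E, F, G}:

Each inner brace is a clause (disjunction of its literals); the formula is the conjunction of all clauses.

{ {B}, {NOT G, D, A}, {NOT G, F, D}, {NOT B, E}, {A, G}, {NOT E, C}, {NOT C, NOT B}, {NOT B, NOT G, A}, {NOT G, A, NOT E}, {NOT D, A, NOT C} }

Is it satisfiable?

From the singleton clause (B), B = true.
From the singleton clause (E), E = true.
From the singleton clause (C), C = true.
But (NOT C) is also a unit clause — contradiction.
No assignment satisfies every clause.

Unsatisfiable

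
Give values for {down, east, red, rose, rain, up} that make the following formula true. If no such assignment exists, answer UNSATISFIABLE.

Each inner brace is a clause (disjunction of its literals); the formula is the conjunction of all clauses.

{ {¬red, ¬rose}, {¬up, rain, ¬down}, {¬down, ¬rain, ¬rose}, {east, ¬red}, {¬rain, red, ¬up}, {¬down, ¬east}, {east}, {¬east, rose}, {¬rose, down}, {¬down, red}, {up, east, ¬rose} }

UNSATISFIABLE

From the singleton clause (east), east = True.
From the singleton clause (¬down), down = False.
From the singleton clause (rose), rose = True.
That conflicts with the unit clause (¬rose).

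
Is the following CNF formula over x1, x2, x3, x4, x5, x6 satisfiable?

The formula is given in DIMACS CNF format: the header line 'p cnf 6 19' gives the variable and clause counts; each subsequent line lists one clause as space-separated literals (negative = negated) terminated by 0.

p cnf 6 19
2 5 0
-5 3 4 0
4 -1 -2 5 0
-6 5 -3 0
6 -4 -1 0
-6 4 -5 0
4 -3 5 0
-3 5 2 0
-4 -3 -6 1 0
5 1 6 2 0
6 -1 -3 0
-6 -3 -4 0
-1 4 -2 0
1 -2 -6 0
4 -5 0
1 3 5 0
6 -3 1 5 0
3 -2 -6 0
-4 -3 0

Suppose x2 = False.
(x5) alone gives x5 = True.
(x4) alone gives x4 = True.
(¬x3) alone gives x3 = False.
Suppose x6 = False.
(¬x1) alone gives x1 = False.
All clauses are satisfied.
A satisfying assignment: x1: False; x2: False; x3: False; x4: True; x5: True; x6: False.

Satisfiable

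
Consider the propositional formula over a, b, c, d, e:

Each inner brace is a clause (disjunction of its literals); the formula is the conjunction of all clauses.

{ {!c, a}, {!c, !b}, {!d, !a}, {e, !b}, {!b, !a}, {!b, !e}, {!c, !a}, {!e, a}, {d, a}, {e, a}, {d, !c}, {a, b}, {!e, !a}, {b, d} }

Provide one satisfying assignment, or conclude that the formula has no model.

UNSATISFIABLE

Try c = false.
Try d = false.
The clause (a) is unit, so a = true.
The clause (!b) is unit, so b = false.
But (b) is also a unit clause — contradiction.
That branch fails; take d = true instead.
The clause (!a) is unit, so a = false.
The clause (!e) is unit, so e = false.
But (e) is also a unit clause — contradiction.
Both values of d lead to a conflict.
That branch fails; take c = true instead.
The clause (a) is unit, so a = true.
But (!a) is also a unit clause — contradiction.
Both values of c lead to a conflict.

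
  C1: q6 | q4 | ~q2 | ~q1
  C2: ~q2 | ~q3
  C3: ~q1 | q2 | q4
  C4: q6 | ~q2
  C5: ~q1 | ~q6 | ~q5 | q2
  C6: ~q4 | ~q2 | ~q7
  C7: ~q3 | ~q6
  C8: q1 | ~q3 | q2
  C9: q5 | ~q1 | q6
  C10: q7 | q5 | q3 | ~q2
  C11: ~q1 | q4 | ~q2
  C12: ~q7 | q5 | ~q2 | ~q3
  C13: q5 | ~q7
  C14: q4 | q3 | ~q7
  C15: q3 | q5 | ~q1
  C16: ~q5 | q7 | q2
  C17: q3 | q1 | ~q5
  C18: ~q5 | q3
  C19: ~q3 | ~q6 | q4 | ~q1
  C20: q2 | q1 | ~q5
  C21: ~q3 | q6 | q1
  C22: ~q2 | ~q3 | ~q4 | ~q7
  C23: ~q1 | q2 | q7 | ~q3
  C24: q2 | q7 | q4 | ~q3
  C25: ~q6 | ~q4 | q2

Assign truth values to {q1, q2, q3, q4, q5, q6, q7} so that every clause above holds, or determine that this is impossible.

Try q2 = 0.
Try q1 = 0.
(~q3) alone gives q3 = 0.
(~q5) alone gives q5 = 0.
(~q7) alone gives q7 = 0.
Try q6 = 1.
(~q4) alone gives q4 = 0.
Every clause now holds.

q1=0,  q2=0,  q3=0,  q4=0,  q5=0,  q6=1,  q7=0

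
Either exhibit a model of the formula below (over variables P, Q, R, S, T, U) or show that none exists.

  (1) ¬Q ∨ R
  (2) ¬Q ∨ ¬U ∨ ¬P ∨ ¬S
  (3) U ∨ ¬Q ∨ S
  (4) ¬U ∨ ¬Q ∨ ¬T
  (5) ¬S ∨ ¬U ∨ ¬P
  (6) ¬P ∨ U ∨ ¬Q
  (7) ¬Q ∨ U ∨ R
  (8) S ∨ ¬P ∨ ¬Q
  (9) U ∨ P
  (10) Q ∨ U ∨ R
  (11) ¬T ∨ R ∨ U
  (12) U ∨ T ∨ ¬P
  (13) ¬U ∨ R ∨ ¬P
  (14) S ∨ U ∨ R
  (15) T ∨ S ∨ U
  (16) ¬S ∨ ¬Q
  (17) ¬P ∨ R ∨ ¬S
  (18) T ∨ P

P: False; Q: False; R: False; S: False; T: True; U: True

Branch on Q: set Q = False.
Branch on U: set U = True.
Branch on S: set S = False.
Branch on R: set R = False.
From the singleton clause (¬P), P = False.
From the singleton clause (T), T = True.
Every clause now holds.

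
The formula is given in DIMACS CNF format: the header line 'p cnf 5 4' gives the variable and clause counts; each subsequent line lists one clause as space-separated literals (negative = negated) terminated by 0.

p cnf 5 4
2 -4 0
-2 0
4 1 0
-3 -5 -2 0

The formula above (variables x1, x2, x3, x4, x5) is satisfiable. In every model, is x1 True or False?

True

Suppose x1 = False.
From the singleton clause (¬x2), x2 = False.
From the singleton clause (¬x4), x4 = False.
Now (x4) is unsatisfied and unit — conflict.
So every satisfying assignment has x1 = True.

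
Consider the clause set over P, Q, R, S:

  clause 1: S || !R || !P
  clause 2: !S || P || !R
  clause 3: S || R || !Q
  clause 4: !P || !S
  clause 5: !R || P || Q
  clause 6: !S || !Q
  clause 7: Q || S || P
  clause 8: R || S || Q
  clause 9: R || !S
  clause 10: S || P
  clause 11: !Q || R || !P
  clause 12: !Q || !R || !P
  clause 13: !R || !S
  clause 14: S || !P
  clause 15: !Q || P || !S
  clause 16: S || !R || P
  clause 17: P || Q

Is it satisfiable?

Case P = false:
From the singleton clause (S), S = true.
From the singleton clause (!R), R = false.
That conflicts with the unit clause (R).
Undo P and try P = true.
From the singleton clause (!S), S = false.
That conflicts with the unit clause (S).
Neither P = true nor P = false works.
No assignment satisfies every clause.

No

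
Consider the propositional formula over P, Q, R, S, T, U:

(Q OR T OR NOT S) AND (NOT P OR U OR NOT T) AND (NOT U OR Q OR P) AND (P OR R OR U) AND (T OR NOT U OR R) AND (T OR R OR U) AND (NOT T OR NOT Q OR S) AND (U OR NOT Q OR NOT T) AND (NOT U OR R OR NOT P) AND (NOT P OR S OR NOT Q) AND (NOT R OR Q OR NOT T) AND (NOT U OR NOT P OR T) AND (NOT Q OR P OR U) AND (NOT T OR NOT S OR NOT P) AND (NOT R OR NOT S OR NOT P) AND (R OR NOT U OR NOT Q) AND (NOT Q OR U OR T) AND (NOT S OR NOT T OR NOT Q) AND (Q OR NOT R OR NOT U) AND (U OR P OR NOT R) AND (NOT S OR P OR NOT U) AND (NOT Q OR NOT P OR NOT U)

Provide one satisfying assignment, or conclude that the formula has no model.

Try Q = false.
Try T = false.
Unit clause (NOT S) forces S = false.
Try U = false.
Unit clause (R) forces R = true.
Unit clause (P) forces P = true.
This assignment satisfies each clause.

P=true; Q=false; R=true; S=false; T=false; U=false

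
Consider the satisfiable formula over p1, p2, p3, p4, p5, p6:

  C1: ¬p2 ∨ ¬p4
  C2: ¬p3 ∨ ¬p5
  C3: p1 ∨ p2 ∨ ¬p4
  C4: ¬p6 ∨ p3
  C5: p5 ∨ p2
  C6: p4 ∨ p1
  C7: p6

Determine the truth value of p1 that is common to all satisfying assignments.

True

Suppose p1 = False.
(p4) alone gives p4 = True.
(¬p2) alone gives p2 = False.
That conflicts with the unit clause (p2).
So every satisfying assignment has p1 = True.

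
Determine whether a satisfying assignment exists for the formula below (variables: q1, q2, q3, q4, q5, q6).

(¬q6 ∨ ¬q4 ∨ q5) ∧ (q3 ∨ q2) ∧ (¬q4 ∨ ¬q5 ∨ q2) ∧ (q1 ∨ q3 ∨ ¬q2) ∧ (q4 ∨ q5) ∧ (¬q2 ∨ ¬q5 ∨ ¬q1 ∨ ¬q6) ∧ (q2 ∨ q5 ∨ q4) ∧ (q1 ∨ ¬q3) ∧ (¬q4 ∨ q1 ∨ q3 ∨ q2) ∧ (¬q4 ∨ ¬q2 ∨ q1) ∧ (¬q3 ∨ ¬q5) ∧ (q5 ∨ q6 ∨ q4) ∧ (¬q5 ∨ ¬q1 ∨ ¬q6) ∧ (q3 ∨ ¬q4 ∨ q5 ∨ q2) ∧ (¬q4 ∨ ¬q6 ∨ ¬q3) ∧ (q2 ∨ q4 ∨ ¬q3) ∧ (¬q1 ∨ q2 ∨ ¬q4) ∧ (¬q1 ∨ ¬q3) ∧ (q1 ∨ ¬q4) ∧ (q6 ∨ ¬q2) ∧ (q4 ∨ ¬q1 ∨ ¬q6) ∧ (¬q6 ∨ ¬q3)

No, unsatisfiable

Try q3 = True.
The clause (q1) is unit, so q1 = True.
That conflicts with the unit clause (¬q1).
Undo q3 and try q3 = False.
The clause (q2) is unit, so q2 = True.
The clause (q1) is unit, so q1 = True.
The clause (q6) is unit, so q6 = True.
The clause (¬q5) is unit, so q5 = False.
The clause (¬q4) is unit, so q4 = False.
That conflicts with the unit clause (q4).
Either choice for q3 ends in contradiction.
No assignment satisfies every clause.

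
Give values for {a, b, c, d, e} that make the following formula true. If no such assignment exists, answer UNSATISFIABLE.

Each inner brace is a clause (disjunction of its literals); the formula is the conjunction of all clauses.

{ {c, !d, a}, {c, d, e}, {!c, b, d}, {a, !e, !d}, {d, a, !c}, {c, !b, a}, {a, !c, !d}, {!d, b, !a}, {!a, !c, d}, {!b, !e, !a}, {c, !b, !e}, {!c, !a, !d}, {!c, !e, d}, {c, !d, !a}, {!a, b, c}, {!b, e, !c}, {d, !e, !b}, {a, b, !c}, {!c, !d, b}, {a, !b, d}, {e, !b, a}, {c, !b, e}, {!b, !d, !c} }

Suppose c = false.
Suppose d = false.
From the singleton clause (e), e = true.
From the singleton clause (!b), b = false.
From the singleton clause (!a), a = false.
This assignment satisfies each clause.

a: false,  b: false,  c: false,  d: false,  e: true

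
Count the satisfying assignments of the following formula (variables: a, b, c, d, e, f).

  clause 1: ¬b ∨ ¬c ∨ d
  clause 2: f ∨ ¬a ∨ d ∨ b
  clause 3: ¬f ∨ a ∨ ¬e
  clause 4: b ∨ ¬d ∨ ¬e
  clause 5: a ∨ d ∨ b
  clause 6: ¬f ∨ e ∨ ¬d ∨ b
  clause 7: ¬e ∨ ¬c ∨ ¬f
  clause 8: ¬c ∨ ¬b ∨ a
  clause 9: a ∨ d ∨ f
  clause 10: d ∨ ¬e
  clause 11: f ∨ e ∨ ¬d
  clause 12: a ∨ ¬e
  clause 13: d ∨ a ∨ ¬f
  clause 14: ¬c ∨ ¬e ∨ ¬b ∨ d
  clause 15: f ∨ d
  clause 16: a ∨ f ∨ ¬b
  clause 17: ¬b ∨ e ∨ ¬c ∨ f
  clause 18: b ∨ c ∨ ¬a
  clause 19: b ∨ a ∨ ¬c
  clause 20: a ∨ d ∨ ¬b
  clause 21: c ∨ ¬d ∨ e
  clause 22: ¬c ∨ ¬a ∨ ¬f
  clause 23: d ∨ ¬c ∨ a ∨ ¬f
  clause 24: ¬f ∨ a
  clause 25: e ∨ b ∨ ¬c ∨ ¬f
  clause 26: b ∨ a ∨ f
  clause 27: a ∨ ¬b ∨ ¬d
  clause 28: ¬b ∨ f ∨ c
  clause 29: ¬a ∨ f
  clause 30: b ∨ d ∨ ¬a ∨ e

2

There are 2^6 = 64 truth assignments over (a, b, c, d, e, f).
Split on c. With c = True, the clauses containing c are satisfied and ¬c drops from the rest; 0 of the 2^5 = 32 assignments to the other variables satisfy what remains.
With c = False, by the same count on the reduced clause set, 2 assignments work.
Total: 0 + 2 = 2.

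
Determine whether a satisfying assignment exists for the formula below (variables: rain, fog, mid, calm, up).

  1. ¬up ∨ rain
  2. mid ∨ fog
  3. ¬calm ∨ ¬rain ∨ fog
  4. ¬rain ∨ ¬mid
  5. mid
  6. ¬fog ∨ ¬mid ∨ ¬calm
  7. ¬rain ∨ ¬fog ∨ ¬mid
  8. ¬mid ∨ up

From the singleton clause (mid), mid = True.
From the singleton clause (¬rain), rain = False.
From the singleton clause (¬up), up = False.
Now (up) is unsatisfied and unit — conflict.
No assignment satisfies every clause.

No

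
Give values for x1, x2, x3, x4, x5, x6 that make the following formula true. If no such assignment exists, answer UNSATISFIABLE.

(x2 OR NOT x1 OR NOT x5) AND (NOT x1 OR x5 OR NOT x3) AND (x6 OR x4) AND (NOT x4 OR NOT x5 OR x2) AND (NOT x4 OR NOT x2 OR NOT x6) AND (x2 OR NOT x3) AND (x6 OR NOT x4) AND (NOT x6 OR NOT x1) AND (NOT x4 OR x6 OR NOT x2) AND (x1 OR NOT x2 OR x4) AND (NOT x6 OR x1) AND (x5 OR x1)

Case x6 = true:
The clause (NOT x1) is unit, so x1 = false.
But (x1) is also a unit clause — contradiction.
Backtrack on x6: now try x6 = false.
The clause (x4) is unit, so x4 = true.
But (NOT x4) is also a unit clause — contradiction.
Neither x6 = true nor x6 = false works.

UNSATISFIABLE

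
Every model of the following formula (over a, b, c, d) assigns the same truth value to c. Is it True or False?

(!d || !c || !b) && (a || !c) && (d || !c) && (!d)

False

Suppose c = true.
From the singleton clause (a), a = true.
From the singleton clause (d), d = true.
That conflicts with the unit clause (!d).
So every satisfying assignment has c = False.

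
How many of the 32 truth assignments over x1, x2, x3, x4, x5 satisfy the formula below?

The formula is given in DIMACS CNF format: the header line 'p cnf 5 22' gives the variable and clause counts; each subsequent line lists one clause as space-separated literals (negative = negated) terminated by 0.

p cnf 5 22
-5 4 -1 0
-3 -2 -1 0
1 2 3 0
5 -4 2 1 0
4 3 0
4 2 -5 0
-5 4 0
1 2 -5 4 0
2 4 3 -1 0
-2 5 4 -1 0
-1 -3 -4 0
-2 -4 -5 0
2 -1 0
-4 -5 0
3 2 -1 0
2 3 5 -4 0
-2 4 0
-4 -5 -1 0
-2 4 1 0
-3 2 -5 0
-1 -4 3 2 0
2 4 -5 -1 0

4

There are 2^5 = 32 truth assignments over (x1, x2, x3, x4, x5).
Split on x4. With x4 = True, the clauses containing x4 are satisfied and ¬x4 drops from the rest; 3 of the 2^4 = 16 assignments to the other variables satisfy what remains.
With x4 = False, by the same count on the reduced clause set, 1 assignment works.
(One model: x1=F, x2=F, x3=T, x4=F, x5=F.)
Total: 3 + 1 = 4.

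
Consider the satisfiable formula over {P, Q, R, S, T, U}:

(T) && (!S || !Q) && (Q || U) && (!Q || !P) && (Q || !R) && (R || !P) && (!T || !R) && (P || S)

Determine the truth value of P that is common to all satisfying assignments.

False

Suppose P = true.
From the singleton clause (T), T = true.
From the singleton clause (!Q), Q = false.
From the singleton clause (U), U = true.
From the singleton clause (!R), R = false.
That conflicts with the unit clause (R).
So every satisfying assignment has P = False.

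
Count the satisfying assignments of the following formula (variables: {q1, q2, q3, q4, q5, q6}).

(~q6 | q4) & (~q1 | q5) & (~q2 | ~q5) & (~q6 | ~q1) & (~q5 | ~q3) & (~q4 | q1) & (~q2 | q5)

There are 2^6 = 64 truth assignments over (q1, q2, q3, q4, q5, q6).
Split on q2. With q2 = 1, the clauses containing q2 are satisfied and ~q2 drops from the rest; 0 of the 2^5 = 32 assignments to the other variables satisfy what remains.
With q2 = 0, by the same count on the reduced clause set, 5 assignments work.
Total: 0 + 5 = 5.

5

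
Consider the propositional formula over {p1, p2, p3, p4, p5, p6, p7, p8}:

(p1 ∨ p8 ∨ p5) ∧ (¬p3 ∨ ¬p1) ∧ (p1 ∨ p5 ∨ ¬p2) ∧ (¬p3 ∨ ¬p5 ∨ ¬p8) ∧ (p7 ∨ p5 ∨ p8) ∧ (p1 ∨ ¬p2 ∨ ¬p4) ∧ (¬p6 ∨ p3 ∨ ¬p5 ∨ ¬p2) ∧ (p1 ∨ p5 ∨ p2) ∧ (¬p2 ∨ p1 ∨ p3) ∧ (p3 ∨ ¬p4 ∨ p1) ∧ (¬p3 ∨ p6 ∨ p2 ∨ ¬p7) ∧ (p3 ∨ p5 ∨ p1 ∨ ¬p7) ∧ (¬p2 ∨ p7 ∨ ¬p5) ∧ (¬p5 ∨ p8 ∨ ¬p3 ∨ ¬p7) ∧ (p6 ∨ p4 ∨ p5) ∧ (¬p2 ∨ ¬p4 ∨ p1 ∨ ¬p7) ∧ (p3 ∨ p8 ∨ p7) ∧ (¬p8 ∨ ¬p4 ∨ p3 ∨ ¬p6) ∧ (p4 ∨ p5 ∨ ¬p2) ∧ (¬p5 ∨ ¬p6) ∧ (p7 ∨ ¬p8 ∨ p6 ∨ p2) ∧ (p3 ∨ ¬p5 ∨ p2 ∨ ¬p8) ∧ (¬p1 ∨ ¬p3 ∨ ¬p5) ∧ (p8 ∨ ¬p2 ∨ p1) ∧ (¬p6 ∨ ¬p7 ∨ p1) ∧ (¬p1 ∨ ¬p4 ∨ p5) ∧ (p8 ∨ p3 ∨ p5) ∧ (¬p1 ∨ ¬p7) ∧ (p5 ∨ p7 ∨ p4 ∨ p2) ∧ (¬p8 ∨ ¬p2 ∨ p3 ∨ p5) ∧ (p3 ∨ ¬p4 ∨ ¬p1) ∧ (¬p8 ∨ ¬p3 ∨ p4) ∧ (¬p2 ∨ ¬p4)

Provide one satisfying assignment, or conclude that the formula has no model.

p1 ↦ False, p2 ↦ False, p3 ↦ True, p4 ↦ True, p5 ↦ True, p6 ↦ False, p7 ↦ False, p8 ↦ False

Suppose p3 = True.
The clause (¬p1) is unit, so p1 = False.
Suppose p8 = False.
The clause (p5) is unit, so p5 = True.
The clause (¬p7) is unit, so p7 = False.
The clause (¬p2) is unit, so p2 = False.
The clause (¬p6) is unit, so p6 = False.
Every clause is now satisfied; p4 is unconstrained.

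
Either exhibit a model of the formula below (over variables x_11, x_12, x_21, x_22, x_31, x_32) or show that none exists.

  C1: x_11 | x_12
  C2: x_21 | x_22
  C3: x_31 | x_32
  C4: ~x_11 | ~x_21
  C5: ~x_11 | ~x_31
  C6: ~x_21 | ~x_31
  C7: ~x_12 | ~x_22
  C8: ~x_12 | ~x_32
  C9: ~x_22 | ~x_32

Try x_11 = 1.
The clause (~x_21) is unit, so x_21 = 0.
The clause (x_22) is unit, so x_22 = 1.
The clause (~x_31) is unit, so x_31 = 0.
The clause (x_32) is unit, so x_32 = 1.
Now (~x_32) is unsatisfied and unit — conflict.
Backtrack on x_11: now try x_11 = 0.
The clause (x_12) is unit, so x_12 = 1.
The clause (~x_22) is unit, so x_22 = 0.
The clause (x_21) is unit, so x_21 = 1.
The clause (~x_31) is unit, so x_31 = 0.
The clause (x_32) is unit, so x_32 = 1.
Now (~x_32) is unsatisfied and unit — conflict.
Neither x_11 = 1 nor x_11 = 0 works.

UNSATISFIABLE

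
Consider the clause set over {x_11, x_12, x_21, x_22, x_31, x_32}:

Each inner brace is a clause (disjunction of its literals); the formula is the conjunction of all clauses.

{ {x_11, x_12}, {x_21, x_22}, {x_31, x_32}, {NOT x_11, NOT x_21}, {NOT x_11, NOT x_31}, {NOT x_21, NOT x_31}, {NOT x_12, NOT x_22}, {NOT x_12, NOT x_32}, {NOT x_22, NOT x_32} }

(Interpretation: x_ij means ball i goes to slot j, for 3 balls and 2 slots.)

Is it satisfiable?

Try x_11 = true.
Unit clause (NOT x_21) forces x_21 = false.
Unit clause (x_22) forces x_22 = true.
Unit clause (NOT x_31) forces x_31 = false.
Unit clause (x_32) forces x_32 = true.
Now (NOT x_32) is unsatisfied and unit — conflict.
Undo x_11 and try x_11 = false.
Unit clause (x_12) forces x_12 = true.
Unit clause (NOT x_22) forces x_22 = false.
Unit clause (x_21) forces x_21 = true.
Unit clause (NOT x_31) forces x_31 = false.
Unit clause (x_32) forces x_32 = true.
Now (NOT x_32) is unsatisfied and unit — conflict.
Neither x_11 = true nor x_11 = false works.
No assignment satisfies every clause.

Unsatisfiable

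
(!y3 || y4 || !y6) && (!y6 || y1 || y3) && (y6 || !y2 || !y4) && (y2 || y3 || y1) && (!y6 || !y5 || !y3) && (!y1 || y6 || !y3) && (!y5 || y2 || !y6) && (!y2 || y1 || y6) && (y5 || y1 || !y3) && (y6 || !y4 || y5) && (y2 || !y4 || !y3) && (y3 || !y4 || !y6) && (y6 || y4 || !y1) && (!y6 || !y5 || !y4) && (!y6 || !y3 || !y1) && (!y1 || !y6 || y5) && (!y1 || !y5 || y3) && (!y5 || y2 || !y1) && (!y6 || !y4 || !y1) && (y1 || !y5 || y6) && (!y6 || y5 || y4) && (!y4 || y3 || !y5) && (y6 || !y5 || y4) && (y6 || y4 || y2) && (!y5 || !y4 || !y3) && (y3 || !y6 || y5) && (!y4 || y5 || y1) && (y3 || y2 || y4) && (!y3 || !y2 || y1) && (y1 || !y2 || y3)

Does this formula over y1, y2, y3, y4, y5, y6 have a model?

Try y3 = false.
Try y6 = false.
Try y2 = false.
The clause (y1) is unit, so y1 = true.
The clause (y4) is unit, so y4 = true.
The clause (y5) is unit, so y5 = true.
That conflicts with the unit clause (!y5).
Backtrack on y2: now try y2 = true.
The clause (!y4) is unit, so y4 = false.
The clause (y1) is unit, so y1 = true.
That conflicts with the unit clause (!y1).
Both values of y2 lead to a conflict.
Backtrack on y6: now try y6 = true.
The clause (y1) is unit, so y1 = true.
The clause (!y4) is unit, so y4 = false.
The clause (y5) is unit, so y5 = true.
That conflicts with the unit clause (!y5).
Both values of y6 lead to a conflict.
Backtrack on y3: now try y3 = true.
Try y4 = true.
The clause (y2) is unit, so y2 = true.
The clause (y6) is unit, so y6 = true.
The clause (!y5) is unit, so y5 = false.
The clause (y1) is unit, so y1 = true.
That conflicts with the unit clause (!y1).
Backtrack on y4: now try y4 = false.
The clause (!y6) is unit, so y6 = false.
The clause (!y1) is unit, so y1 = false.
The clause (!y2) is unit, so y2 = false.
That conflicts with the unit clause (y2).
Both values of y4 lead to a conflict.
Both values of y3 lead to a conflict.
No assignment satisfies every clause.

No, unsatisfiable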